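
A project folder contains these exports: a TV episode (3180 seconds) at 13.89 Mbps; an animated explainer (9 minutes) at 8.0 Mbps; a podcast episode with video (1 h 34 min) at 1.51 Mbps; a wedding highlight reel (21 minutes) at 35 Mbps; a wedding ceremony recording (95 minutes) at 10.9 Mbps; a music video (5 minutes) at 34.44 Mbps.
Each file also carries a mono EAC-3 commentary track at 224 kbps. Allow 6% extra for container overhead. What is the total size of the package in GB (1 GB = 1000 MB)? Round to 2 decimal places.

23.49 GB

Audio: 224 kbps = 0.224 Mbps.
TV episode: 14.114 Mbps × 3180 s × 1.06 = 47575.5 Mb
animated explainer: 8.224 Mbps × 540 s × 1.06 = 4707.4 Mb
podcast episode with video: 1.734 Mbps × 5640 s × 1.06 = 10366.5 Mb
wedding highlight reel: 35.224 Mbps × 1260 s × 1.06 = 47045.2 Mb
wedding ceremony recording: 11.124 Mbps × 5700 s × 1.06 = 67211.2 Mb
music video: 34.664 Mbps × 300 s × 1.06 = 11023.2 Mb
Total: 187929.0 Mb = 23491.1 MB.
= 23.49 GB.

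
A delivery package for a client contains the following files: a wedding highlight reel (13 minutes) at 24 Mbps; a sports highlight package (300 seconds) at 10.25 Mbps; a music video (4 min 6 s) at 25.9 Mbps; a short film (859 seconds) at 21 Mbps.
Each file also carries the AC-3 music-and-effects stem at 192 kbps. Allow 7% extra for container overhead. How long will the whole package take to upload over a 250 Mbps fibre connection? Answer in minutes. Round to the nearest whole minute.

Audio: 192 kbps = 0.192 Mbps.
wedding highlight reel: 24.192 Mbps × 780 s × 1.07 = 20190.6 Mb
sports highlight package: 10.442 Mbps × 300 s × 1.07 = 3351.9 Mb
music video: 26.092 Mbps × 246 s × 1.07 = 6867.9 Mb
short film: 21.192 Mbps × 859 s × 1.07 = 19478.2 Mb
Total: 49888.7 Mb = 6236.1 MB.
At 250 Mbps: 49888.7 / 250 = 200 s ≈ 3.33 minutes.

3 minutes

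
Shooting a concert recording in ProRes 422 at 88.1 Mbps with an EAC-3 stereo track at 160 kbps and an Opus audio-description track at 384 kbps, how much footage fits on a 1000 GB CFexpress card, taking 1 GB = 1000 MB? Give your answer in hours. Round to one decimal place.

25.1 hours

Audio total: 160 + 384 = 544 kbps = 0.544 Mbps.
Total bitrate: 88.1 + 0.544 = 88.644 Mbps.
Capacity: 1000 GB = 8,000,000 Mb.
Recording time: 8,000,000 / 88.644 = 90,249 s ≈ 25.1 hours.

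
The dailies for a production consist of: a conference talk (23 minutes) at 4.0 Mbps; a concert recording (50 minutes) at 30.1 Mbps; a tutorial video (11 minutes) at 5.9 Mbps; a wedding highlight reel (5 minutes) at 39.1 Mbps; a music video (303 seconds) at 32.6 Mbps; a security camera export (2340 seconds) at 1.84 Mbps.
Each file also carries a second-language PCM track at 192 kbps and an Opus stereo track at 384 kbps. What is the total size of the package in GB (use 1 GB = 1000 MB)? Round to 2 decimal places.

16.28 GB

Audio total: 192 + 384 = 576 kbps = 0.576 Mbps.
conference talk: 4.576 Mbps × 1380 s = 6314.9 Mb
concert recording: 30.676 Mbps × 3000 s = 92028.0 Mb
tutorial video: 6.476 Mbps × 660 s = 4274.2 Mb
wedding highlight reel: 39.676 Mbps × 300 s = 11902.8 Mb
music video: 33.176 Mbps × 303 s = 10052.3 Mb
security camera export: 2.416 Mbps × 2340 s = 5653.4 Mb
Total: 130225.6 Mb = 16278.2 MB.
= 16.28 GB.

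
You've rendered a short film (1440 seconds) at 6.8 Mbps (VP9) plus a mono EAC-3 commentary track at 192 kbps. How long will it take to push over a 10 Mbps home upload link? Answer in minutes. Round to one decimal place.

16.8 minutes

Audio: 192 kbps = 0.192 Mbps.
Total bitrate: 6.992 Mbps.
File: 6.992 Mbps × 1440 s = 10068.5 Mb.
At 10 Mbps: 10068.5 / 10 = 1006.8 s ≈ 16.8 minutes.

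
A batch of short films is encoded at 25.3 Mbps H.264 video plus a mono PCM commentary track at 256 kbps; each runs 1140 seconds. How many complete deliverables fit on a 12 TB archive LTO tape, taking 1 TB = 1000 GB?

Audio: 256 kbps = 0.256 Mbps.
Total bitrate: 25.556 Mbps.
Per item: 25.556 Mbps × 1140 s = 29,134 Mb = 3,642 MB.
Capacity: 12 TB = 96,000,000 Mb; 3295.14 items → 3295 complete.

3295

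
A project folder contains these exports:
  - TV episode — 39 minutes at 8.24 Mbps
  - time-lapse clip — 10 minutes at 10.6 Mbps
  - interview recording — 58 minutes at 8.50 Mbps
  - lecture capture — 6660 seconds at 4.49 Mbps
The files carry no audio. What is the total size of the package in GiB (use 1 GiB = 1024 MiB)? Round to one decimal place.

9.9 GiB

TV episode: 8.240 Mbps × 2340 s = 19281.6 Mb
time-lapse clip: 10.600 Mbps × 600 s = 6360.0 Mb
interview recording: 8.500 Mbps × 3480 s = 29580.0 Mb
lecture capture: 4.490 Mbps × 6660 s = 29903.4 Mb
Total: 85125.0 Mb = 10640.6 MB.
= 9.910 GiB.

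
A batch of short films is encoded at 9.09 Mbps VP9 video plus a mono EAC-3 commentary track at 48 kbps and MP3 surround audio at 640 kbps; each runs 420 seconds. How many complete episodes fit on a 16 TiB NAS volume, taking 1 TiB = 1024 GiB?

34269

Audio total: 48 + 640 = 688 kbps = 0.688 Mbps.
Total bitrate: 9.778 Mbps.
Per item: 9.778 Mbps × 420 s = 4,107 Mb = 513.3 MB.
Capacity: 16 TiB = 140,737,488 Mb; 34269.71 items → 34269 complete.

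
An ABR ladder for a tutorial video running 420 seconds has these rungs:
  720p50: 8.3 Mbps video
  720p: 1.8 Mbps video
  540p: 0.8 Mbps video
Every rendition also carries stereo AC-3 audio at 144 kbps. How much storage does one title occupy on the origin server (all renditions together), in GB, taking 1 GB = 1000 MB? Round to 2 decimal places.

Audio: 144 kbps = 0.144 Mbps.
Sum of rendition bitrates: (8.3+0.144) + (1.8+0.144) + (0.8+0.144) = 11.332 Mbps.
× 420 s = 4,759 Mb = 594.9 MB = 0.5949 GB.

0.59 GB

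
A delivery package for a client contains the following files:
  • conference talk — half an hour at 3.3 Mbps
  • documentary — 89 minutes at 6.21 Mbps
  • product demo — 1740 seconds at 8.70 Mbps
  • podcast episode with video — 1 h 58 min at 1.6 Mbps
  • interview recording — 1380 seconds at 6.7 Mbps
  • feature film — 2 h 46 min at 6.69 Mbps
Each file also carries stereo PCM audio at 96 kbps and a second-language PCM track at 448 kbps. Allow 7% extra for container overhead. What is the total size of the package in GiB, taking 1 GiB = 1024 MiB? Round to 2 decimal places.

Audio total: 96 + 448 = 544 kbps = 0.544 Mbps.
conference talk: 3.844 Mbps × 1800 s × 1.07 = 7403.5 Mb
documentary: 6.754 Mbps × 5340 s × 1.07 = 38591.0 Mb
product demo: 9.244 Mbps × 1740 s × 1.07 = 17210.5 Mb
podcast episode with video: 2.144 Mbps × 7080 s × 1.07 = 16242.1 Mb
interview recording: 7.244 Mbps × 1380 s × 1.07 = 10696.5 Mb
feature film: 7.234 Mbps × 9960 s × 1.07 = 77094.2 Mb
Total: 167237.8 Mb = 20904.7 MB.
= 19.47 GiB.

19.47 GiB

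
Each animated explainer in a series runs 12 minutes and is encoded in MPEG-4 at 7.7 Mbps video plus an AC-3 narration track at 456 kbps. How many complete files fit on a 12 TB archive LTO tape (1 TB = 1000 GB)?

16347

12 min = 720 s
Audio: 456 kbps = 0.456 Mbps.
Total bitrate: 8.156 Mbps.
Per item: 8.156 Mbps × 720 s = 5,872 Mb = 734.0 MB.
Capacity: 12 TB = 96,000,000 Mb; 16347.88 items → 16347 complete.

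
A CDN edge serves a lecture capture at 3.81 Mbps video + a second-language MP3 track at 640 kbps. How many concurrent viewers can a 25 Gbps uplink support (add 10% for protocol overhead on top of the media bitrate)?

Audio: 640 kbps = 0.640 Mbps.
Per-viewer media rate: 4.450 Mbps.
On the wire with 10% overhead: 4.895 Mbps.
25 Gbps = 25,000 Mbps; 25,000 / 4.895 = 5107.25 → 5107 viewers.

5107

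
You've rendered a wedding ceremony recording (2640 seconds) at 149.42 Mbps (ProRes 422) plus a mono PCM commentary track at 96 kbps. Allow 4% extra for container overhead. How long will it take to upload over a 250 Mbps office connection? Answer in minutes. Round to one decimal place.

Audio: 96 kbps = 0.096 Mbps.
Total bitrate: 149.516 Mbps.
File: 149.516 Mbps × 2640 s = 394722.2 Mb.
With 4% container overhead: ×1.04. → 410511.1 Mb.
At 250 Mbps: 410511.1 / 250 = 1642.0 s ≈ 27.4 minutes.

27.4 minutes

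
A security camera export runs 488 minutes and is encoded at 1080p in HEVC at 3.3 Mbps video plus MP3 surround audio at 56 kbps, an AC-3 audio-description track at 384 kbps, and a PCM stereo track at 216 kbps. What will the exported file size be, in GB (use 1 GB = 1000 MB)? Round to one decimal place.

14.5 GB

488 min = 29280 s
Audio total: 56 + 384 + 216 = 656 kbps = 0.656 Mbps.
Total bitrate: 3.3 + 0.656 = 3.956 Mbps.
Stream data: 3.956 Mbps × 29280 s = 115831.7 Mb.
115,832 Mb ÷ 8 = 14,479 MB → 14.48 GB.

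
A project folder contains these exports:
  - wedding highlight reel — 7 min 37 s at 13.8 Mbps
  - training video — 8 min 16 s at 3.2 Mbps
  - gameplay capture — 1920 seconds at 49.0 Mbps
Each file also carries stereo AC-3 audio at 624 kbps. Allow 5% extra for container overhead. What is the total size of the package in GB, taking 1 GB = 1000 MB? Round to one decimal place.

13.6 GB

Audio: 624 kbps = 0.624 Mbps.
wedding highlight reel: 14.424 Mbps × 457 s × 1.05 = 6921.4 Mb
training video: 3.824 Mbps × 496 s × 1.05 = 1991.5 Mb
gameplay capture: 49.624 Mbps × 1920 s × 1.05 = 100042.0 Mb
Total: 108954.9 Mb = 13619.4 MB.
= 13.62 GB.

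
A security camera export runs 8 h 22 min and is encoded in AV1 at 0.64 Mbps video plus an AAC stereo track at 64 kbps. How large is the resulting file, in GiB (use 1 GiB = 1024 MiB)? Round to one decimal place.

2.5 GiB

8 h 22 min = 502 min = 30120 s
Audio: 64 kbps = 0.064 Mbps.
Total bitrate: 0.64 + 0.064 = 0.704 Mbps.
Stream data: 0.704 Mbps × 30120 s = 21204.5 Mb.
21,204 Mb = 2,650,560,000 bytes ÷ 1,073,741,824 = 2.469 GiB.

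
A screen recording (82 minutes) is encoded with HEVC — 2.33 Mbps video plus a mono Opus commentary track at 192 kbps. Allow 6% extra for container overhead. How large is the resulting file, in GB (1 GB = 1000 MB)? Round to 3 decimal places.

82 min = 4920 s
Audio: 192 kbps = 0.192 Mbps.
Total bitrate: 2.33 + 0.192 = 2.522 Mbps.
Stream data: 2.522 Mbps × 4920 s = 12408.2 Mb.
With 6% container overhead: ×1.06.
13,153 Mb ÷ 8 = 1,644 MB → 1.644 GB.

1.644 GB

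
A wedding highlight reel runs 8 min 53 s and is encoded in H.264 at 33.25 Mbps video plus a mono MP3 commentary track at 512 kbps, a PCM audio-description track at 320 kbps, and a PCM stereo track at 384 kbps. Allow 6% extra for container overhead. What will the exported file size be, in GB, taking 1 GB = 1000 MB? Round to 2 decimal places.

8 min 53 s = 533 s
Audio total: 512 + 320 + 384 = 1216 kbps = 1.216 Mbps.
Total bitrate: 33.25 + 1.216 = 34.466 Mbps.
Stream data: 34.466 Mbps × 533 s = 18370.4 Mb.
With 6% container overhead: ×1.06.
19,473 Mb ÷ 8 = 2,434 MB → 2.434 GB.

2.43 GB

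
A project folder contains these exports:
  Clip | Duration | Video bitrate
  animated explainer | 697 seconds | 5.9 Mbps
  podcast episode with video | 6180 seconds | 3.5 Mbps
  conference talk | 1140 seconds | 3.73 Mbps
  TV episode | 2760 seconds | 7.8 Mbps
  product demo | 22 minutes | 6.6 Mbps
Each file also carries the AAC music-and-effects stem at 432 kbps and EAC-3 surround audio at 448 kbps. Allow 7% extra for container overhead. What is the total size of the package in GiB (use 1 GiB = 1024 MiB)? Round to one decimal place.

Audio total: 432 + 448 = 880 kbps = 0.880 Mbps.
animated explainer: 6.780 Mbps × 697 s × 1.07 = 5056.5 Mb
podcast episode with video: 4.380 Mbps × 6180 s × 1.07 = 28963.2 Mb
conference talk: 4.610 Mbps × 1140 s × 1.07 = 5623.3 Mb
TV episode: 8.680 Mbps × 2760 s × 1.07 = 25633.8 Mb
product demo: 7.480 Mbps × 1320 s × 1.07 = 10564.8 Mb
Total: 75841.5 Mb = 9480.2 MB.
= 8.829 GiB.

8.8 GiB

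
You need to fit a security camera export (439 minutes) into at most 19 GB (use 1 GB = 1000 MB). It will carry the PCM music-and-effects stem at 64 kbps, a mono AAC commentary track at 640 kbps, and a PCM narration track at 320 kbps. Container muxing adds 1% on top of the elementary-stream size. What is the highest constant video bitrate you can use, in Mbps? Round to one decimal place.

4.7 Mbps

Budget: 19 GB = 152000.0 Mb.
Stream payload after overhead: 152000.0 / 1.01 = 150495.0 Mb.
439 min = 26340 s
Total bitrate budget: 150495.0 Mb / 26340 s = 5.714 Mbps.
Audio total: 64 + 640 + 320 = 1024 kbps = 1.024 Mbps.
Video: 5.714 − 1.024 = 4.690 Mbps.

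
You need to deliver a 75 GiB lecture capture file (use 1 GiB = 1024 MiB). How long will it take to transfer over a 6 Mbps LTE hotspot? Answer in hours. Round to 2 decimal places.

29.83 hours

File: 75 GiB = 644245.1 Mb.
At 6 Mbps: 644245.1 / 6 = 107374.2 s ≈ 29.8 hours.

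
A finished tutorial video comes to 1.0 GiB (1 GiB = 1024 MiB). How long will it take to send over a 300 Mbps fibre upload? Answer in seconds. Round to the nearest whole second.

29 seconds

File: 1.0 GiB = 8589.9 Mb.
At 300 Mbps: 8589.9 / 300 = 28.6 s ≈ 28.6 seconds.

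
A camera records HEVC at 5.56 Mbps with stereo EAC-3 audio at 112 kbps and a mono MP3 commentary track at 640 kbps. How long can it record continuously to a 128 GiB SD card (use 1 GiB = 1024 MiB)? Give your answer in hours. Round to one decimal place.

Audio total: 112 + 640 = 752 kbps = 0.752 Mbps.
Total bitrate: 5.56 + 0.752 = 6.312 Mbps.
Capacity: 128 GiB = 1,099,512 Mb.
Recording time: 1,099,512 / 6.312 = 174,194 s ≈ 48.4 hours.

48.4 hours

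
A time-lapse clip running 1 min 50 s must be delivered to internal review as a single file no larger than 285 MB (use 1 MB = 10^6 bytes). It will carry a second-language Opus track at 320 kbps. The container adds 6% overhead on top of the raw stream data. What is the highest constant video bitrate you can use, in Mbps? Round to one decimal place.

19.2 Mbps

Budget: 285 MB = 2280.0 Mb.
Stream payload after overhead: 2280.0 / 1.06 = 2150.9 Mb.
1 min 50 s = 110 s
Total bitrate budget: 2150.9 Mb / 110 s = 19.554 Mbps.
Audio: 320 kbps = 0.320 Mbps.
Video: 19.554 − 0.320 = 19.234 Mbps.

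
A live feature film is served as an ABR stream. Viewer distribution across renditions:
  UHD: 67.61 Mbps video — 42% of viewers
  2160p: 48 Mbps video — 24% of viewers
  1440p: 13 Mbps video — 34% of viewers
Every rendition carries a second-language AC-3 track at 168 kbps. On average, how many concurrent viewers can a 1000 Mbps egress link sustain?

22

Audio: 168 kbps = 0.168 Mbps.
Average per-viewer bitrate: 0.42×67.778 + 0.24×48.168 + 0.34×13.168 = 44.504 Mbps.
1000 Mbps = 1,000 Mbps; 1,000 / 44.504 = 22.47 → 22.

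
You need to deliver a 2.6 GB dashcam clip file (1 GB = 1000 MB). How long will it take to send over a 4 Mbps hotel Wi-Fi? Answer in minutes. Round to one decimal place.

File: 2.6 GB = 20800.0 Mb.
At 4 Mbps: 20800.0 / 4 = 5200.0 s ≈ 86.7 minutes.

86.7 minutes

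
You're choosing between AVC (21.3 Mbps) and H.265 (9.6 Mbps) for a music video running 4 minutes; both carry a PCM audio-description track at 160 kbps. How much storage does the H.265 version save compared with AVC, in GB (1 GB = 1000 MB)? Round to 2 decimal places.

0.35 GB

4 min = 240 s
Audio: 160 kbps = 0.160 Mbps.
AVC: 21.460 Mbps × 240 s = 5150.4 Mb = 0.644 GB.
H.265: 9.760 Mbps × 240 s = 2342.4 Mb = 0.293 GB.
Saving: 0.644 − 0.293 = 0.351 GB.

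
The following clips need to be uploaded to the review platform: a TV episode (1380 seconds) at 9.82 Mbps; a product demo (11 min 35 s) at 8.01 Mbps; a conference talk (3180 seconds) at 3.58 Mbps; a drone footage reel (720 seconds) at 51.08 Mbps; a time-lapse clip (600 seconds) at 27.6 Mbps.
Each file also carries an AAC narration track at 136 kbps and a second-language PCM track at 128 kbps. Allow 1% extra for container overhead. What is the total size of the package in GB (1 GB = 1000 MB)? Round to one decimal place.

10.8 GB

Audio total: 136 + 128 = 264 kbps = 0.264 Mbps.
TV episode: 10.084 Mbps × 1380 s × 1.01 = 14055.1 Mb
product demo: 8.274 Mbps × 695 s × 1.01 = 5807.9 Mb
conference talk: 3.844 Mbps × 3180 s × 1.01 = 12346.2 Mb
drone footage reel: 51.344 Mbps × 720 s × 1.01 = 37337.4 Mb
time-lapse clip: 27.864 Mbps × 600 s × 1.01 = 16885.6 Mb
Total: 86432.1 Mb = 10804.0 MB.
= 10.80 GB.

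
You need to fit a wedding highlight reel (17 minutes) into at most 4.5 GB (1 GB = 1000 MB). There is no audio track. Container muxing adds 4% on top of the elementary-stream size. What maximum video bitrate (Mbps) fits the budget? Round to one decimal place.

Budget: 4.5 GB = 36000.0 Mb.
Stream payload after overhead: 36000.0 / 1.04 = 34615.4 Mb.
17 min = 1020 s
Total bitrate budget: 34615.4 Mb / 1020 s = 33.937 Mbps.

33.9 Mbps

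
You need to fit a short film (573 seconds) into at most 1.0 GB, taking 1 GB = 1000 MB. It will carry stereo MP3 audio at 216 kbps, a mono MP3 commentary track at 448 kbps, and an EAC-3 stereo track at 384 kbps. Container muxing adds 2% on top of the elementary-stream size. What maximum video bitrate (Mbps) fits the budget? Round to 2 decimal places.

12.64 Mbps

Budget: 1.0 GB = 8000.0 Mb.
Stream payload after overhead: 8000.0 / 1.02 = 7843.1 Mb.
Total bitrate budget: 7843.1 Mb / 573 s = 13.688 Mbps.
Audio total: 216 + 448 + 384 = 1048 kbps = 1.048 Mbps.
Video: 13.688 − 1.048 = 12.640 Mbps.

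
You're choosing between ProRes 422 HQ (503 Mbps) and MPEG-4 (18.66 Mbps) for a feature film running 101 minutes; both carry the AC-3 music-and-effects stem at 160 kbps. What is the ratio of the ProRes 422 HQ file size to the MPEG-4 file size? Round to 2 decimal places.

26.74

101 min = 6060 s
Audio: 160 kbps = 0.160 Mbps.
ProRes 422 HQ: 503.160 Mbps × 6060 s = 3049149.6 Mb = 354.968 GiB.
MPEG-4: 18.820 Mbps × 6060 s = 114049.2 Mb = 13.277 GiB.
Ratio: 354.968 / 13.277 = 26.735.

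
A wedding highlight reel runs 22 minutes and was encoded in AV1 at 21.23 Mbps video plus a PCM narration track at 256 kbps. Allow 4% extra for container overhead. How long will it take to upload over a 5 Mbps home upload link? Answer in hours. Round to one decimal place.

1.6 hours

22 min = 1320 s
Audio: 256 kbps = 0.256 Mbps.
Total bitrate: 21.486 Mbps.
File: 21.486 Mbps × 1320 s = 28361.5 Mb.
With 4% container overhead: ×1.04. → 29496.0 Mb.
At 5 Mbps: 29496.0 / 5 = 5899.2 s ≈ 1.64 hours.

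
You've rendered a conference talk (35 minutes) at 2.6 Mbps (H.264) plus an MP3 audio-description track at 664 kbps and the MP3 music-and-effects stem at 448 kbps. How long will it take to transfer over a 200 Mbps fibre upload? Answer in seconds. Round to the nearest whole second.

35 min = 2100 s
Audio total: 664 + 448 = 1112 kbps = 1.112 Mbps.
Total bitrate: 3.712 Mbps.
File: 3.712 Mbps × 2100 s = 7795.2 Mb.
At 200 Mbps: 7795.2 / 200 = 39.0 s ≈ 39 seconds.

39 seconds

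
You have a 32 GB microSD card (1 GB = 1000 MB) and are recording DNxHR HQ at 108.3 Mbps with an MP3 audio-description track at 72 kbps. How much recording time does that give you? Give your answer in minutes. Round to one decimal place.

39.4 minutes

Audio: 72 kbps = 0.072 Mbps.
Total bitrate: 108.3 + 0.072 = 108.372 Mbps.
Capacity: 32 GB = 256,000 Mb.
Recording time: 256,000 / 108.372 = 2,362 s ≈ 39.4 minutes.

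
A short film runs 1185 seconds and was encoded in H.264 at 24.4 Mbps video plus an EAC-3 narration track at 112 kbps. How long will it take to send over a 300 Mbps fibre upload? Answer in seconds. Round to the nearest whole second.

97 seconds

Audio: 112 kbps = 0.112 Mbps.
Total bitrate: 24.512 Mbps.
File: 24.512 Mbps × 1185 s = 29046.7 Mb.
At 300 Mbps: 29046.7 / 300 = 96.8 s ≈ 96.8 seconds.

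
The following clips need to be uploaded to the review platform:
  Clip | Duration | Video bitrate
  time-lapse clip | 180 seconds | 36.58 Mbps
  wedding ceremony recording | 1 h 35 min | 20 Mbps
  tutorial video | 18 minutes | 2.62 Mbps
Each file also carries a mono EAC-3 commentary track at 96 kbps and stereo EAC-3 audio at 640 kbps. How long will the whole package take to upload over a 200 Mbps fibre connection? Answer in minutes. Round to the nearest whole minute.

Audio total: 96 + 640 = 736 kbps = 0.736 Mbps.
time-lapse clip: 37.316 Mbps × 180 s = 6716.9 Mb
wedding ceremony recording: 20.736 Mbps × 5700 s = 118195.2 Mb
tutorial video: 3.356 Mbps × 1080 s = 3624.5 Mb
Total: 128536.6 Mb = 16067.1 MB.
At 200 Mbps: 128536.6 / 200 = 643 s ≈ 10.7 minutes.

11 minutes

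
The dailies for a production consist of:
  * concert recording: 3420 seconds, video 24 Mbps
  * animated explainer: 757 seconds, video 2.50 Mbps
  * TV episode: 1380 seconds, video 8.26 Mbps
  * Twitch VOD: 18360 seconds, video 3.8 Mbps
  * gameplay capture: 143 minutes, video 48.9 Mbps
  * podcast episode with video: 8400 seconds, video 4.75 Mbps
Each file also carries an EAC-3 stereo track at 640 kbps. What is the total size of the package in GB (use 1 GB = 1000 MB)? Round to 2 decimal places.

Audio: 640 kbps = 0.640 Mbps.
concert recording: 24.640 Mbps × 3420 s = 84268.8 Mb
animated explainer: 3.140 Mbps × 757 s = 2377.0 Mb
TV episode: 8.900 Mbps × 1380 s = 12282.0 Mb
Twitch VOD: 4.440 Mbps × 18360 s = 81518.4 Mb
gameplay capture: 49.540 Mbps × 8580 s = 425053.2 Mb
podcast episode with video: 5.390 Mbps × 8400 s = 45276.0 Mb
Total: 650775.4 Mb = 81346.9 MB.
= 81.35 GB.

81.35 GB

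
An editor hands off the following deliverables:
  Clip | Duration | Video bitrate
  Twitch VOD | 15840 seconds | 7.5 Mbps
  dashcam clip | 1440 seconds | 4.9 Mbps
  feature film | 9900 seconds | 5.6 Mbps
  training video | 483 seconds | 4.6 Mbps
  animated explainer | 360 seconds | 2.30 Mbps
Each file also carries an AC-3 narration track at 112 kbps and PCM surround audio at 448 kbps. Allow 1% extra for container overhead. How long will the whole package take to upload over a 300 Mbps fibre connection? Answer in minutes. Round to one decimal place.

Audio total: 112 + 448 = 560 kbps = 0.560 Mbps.
Twitch VOD: 8.060 Mbps × 15840 s × 1.01 = 128947.1 Mb
dashcam clip: 5.460 Mbps × 1440 s × 1.01 = 7941.0 Mb
feature film: 6.160 Mbps × 9900 s × 1.01 = 61593.8 Mb
training video: 5.160 Mbps × 483 s × 1.01 = 2517.2 Mb
animated explainer: 2.860 Mbps × 360 s × 1.01 = 1039.9 Mb
Total: 202039.1 Mb = 25254.9 MB.
At 300 Mbps: 202039.1 / 300 = 673 s ≈ 11.2 minutes.

11.2 minutes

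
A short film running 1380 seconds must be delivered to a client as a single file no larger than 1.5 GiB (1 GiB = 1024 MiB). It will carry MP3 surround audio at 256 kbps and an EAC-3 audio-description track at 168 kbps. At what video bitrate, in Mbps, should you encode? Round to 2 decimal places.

8.91 Mbps

Budget: 1.5 GiB = 12884.9 Mb.
Total bitrate budget: 12884.9 Mb / 1380 s = 9.337 Mbps.
Audio total: 256 + 168 = 424 kbps = 0.424 Mbps.
Video: 9.337 − 0.424 = 8.913 Mbps.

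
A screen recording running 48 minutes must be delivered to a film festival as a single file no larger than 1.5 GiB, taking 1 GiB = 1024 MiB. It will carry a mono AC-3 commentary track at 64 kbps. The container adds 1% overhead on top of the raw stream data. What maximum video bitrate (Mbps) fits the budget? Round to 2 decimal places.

4.37 Mbps

Budget: 1.5 GiB = 12884.9 Mb.
Stream payload after overhead: 12884.9 / 1.01 = 12757.3 Mb.
48 min = 2880 s
Total bitrate budget: 12757.3 Mb / 2880 s = 4.430 Mbps.
Audio: 64 kbps = 0.064 Mbps.
Video: 4.430 − 0.064 = 4.366 Mbps.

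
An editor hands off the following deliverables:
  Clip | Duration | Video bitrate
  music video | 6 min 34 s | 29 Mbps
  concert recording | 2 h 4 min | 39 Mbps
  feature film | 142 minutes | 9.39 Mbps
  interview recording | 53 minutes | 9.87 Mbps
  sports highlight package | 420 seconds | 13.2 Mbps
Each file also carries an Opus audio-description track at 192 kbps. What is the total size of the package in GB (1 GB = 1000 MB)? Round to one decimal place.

52.8 GB

Audio: 192 kbps = 0.192 Mbps.
music video: 29.192 Mbps × 394 s = 11501.6 Mb
concert recording: 39.192 Mbps × 7440 s = 291588.5 Mb
feature film: 9.582 Mbps × 8520 s = 81638.6 Mb
interview recording: 10.062 Mbps × 3180 s = 31997.2 Mb
sports highlight package: 13.392 Mbps × 420 s = 5624.6 Mb
Total: 422350.6 Mb = 52793.8 MB.
= 52.79 GB.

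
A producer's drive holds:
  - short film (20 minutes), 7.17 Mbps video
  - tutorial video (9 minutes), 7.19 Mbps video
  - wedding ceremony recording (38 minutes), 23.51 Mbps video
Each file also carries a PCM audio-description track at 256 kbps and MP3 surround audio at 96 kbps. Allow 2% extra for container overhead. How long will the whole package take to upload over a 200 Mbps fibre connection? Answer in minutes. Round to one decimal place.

Audio total: 256 + 96 = 352 kbps = 0.352 Mbps.
short film: 7.522 Mbps × 1200 s × 1.02 = 9206.9 Mb
tutorial video: 7.542 Mbps × 540 s × 1.02 = 4154.1 Mb
wedding ceremony recording: 23.862 Mbps × 2280 s × 1.02 = 55493.5 Mb
Total: 68854.5 Mb = 8606.8 MB.
At 200 Mbps: 68854.5 / 200 = 344 s ≈ 5.74 minutes.

5.7 minutes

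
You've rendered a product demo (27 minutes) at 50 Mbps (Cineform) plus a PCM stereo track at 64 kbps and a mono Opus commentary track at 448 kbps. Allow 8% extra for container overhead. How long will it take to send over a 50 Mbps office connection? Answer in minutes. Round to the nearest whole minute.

29 minutes

27 min = 1620 s
Audio total: 64 + 448 = 512 kbps = 0.512 Mbps.
Total bitrate: 50.512 Mbps.
File: 50.512 Mbps × 1620 s = 81829.4 Mb.
With 8% container overhead: ×1.08. → 88375.8 Mb.
At 50 Mbps: 88375.8 / 50 = 1767.5 s ≈ 29.5 minutes.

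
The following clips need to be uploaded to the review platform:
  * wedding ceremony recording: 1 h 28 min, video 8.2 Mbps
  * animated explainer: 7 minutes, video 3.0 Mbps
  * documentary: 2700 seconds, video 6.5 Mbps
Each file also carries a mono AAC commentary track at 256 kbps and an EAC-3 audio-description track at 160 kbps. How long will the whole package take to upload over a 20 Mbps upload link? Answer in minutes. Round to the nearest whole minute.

55 minutes

Audio total: 256 + 160 = 416 kbps = 0.416 Mbps.
wedding ceremony recording: 8.616 Mbps × 5280 s = 45492.5 Mb
animated explainer: 3.416 Mbps × 420 s = 1434.7 Mb
documentary: 6.916 Mbps × 2700 s = 18673.2 Mb
Total: 65600.4 Mb = 8200.0 MB.
At 20 Mbps: 65600.4 / 20 = 3280 s ≈ 54.7 minutes.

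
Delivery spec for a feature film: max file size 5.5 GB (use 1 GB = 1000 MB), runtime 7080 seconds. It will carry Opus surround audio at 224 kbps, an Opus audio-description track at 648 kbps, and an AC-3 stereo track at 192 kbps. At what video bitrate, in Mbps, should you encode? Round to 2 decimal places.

Budget: 5.5 GB = 44000.0 Mb.
Total bitrate budget: 44000.0 Mb / 7080 s = 6.215 Mbps.
Audio total: 224 + 648 + 192 = 1064 kbps = 1.064 Mbps.
Video: 6.215 − 1.064 = 5.151 Mbps.

5.15 Mbps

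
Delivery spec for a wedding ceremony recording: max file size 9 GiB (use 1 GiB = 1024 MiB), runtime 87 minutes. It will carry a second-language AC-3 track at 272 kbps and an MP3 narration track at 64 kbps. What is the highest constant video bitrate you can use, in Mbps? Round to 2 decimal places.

Budget: 9 GiB = 77309.4 Mb.
87 min = 5220 s
Total bitrate budget: 77309.4 Mb / 5220 s = 14.810 Mbps.
Audio total: 272 + 64 = 336 kbps = 0.336 Mbps.
Video: 14.810 − 0.336 = 14.474 Mbps.

14.47 Mbps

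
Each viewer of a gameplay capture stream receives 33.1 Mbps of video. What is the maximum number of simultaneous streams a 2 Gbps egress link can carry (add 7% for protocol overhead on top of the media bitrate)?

56

On the wire with 7% overhead: 35.417 Mbps.
2 Gbps = 2,000 Mbps; 2,000 / 35.417 = 56.47 → 56 viewers.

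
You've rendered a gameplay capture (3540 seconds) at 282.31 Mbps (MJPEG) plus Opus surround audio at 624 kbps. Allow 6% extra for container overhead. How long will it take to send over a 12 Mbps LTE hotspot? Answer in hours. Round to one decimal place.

Audio: 624 kbps = 0.624 Mbps.
Total bitrate: 282.934 Mbps.
File: 282.934 Mbps × 3540 s = 1001586.4 Mb.
With 6% container overhead: ×1.06. → 1061681.5 Mb.
At 12 Mbps: 1061681.5 / 12 = 88473.5 s ≈ 24.6 hours.

24.6 hours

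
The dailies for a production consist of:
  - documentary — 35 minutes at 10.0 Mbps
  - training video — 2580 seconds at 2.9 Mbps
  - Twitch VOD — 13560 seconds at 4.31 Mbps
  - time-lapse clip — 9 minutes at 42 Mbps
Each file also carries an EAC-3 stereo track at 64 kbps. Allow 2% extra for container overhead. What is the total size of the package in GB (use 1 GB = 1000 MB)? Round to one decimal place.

14.1 GB

Audio: 64 kbps = 0.064 Mbps.
documentary: 10.064 Mbps × 2100 s × 1.02 = 21557.1 Mb
training video: 2.964 Mbps × 2580 s × 1.02 = 7800.1 Mb
Twitch VOD: 4.374 Mbps × 13560 s × 1.02 = 60497.7 Mb
time-lapse clip: 42.064 Mbps × 540 s × 1.02 = 23168.9 Mb
Total: 113023.7 Mb = 14128.0 MB.
= 14.13 GB.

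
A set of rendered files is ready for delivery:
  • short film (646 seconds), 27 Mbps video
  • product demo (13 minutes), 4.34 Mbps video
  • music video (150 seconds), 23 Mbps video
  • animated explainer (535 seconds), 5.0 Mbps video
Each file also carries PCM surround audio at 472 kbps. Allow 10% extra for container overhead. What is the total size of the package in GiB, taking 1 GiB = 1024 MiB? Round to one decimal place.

Audio: 472 kbps = 0.472 Mbps.
short film: 27.472 Mbps × 646 s × 1.10 = 19521.6 Mb
product demo: 4.812 Mbps × 780 s × 1.10 = 4128.7 Mb
music video: 23.472 Mbps × 150 s × 1.10 = 3872.9 Mb
animated explainer: 5.472 Mbps × 535 s × 1.10 = 3220.3 Mb
Total: 30743.5 Mb = 3842.9 MB.
= 3.579 GiB.

3.6 GiB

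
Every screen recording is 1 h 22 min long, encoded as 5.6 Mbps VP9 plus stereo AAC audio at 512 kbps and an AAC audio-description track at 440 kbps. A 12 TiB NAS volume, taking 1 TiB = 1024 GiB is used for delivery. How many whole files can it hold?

1 h 22 min = 82 min = 4920 s
Audio total: 512 + 440 = 952 kbps = 0.952 Mbps.
Total bitrate: 6.552 Mbps.
Per item: 6.552 Mbps × 4920 s = 32,236 Mb = 4,029 MB.
Capacity: 12 TiB = 105,553,116 Mb; 3274.40 items → 3274 complete.

3274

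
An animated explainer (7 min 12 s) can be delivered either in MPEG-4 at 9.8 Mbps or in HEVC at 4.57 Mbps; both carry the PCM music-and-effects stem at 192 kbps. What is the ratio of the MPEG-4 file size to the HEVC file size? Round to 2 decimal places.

2.10

7 min 12 s = 432 s
Audio: 192 kbps = 0.192 Mbps.
MPEG-4: 9.992 Mbps × 432 s = 4316.5 Mb = 0.540 GB.
HEVC: 4.762 Mbps × 432 s = 2057.2 Mb = 0.257 GB.
Ratio: 0.540 / 0.257 = 2.098.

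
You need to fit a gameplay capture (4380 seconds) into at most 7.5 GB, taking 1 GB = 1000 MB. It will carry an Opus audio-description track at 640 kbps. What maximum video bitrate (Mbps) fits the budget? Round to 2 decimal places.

13.06 Mbps

Budget: 7.5 GB = 60000.0 Mb.
Total bitrate budget: 60000.0 Mb / 4380 s = 13.699 Mbps.
Audio: 640 kbps = 0.640 Mbps.
Video: 13.699 − 0.640 = 13.059 Mbps.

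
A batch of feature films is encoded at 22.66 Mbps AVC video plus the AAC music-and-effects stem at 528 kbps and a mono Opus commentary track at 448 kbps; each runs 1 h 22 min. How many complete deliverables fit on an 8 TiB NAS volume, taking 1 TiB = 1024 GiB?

605

1 h 22 min = 82 min = 4920 s
Audio total: 528 + 448 = 976 kbps = 0.976 Mbps.
Total bitrate: 23.636 Mbps.
Per item: 23.636 Mbps × 4920 s = 116,289 Mb = 14,536 MB.
Capacity: 8 TiB = 70,368,744 Mb; 605.12 items → 605 complete.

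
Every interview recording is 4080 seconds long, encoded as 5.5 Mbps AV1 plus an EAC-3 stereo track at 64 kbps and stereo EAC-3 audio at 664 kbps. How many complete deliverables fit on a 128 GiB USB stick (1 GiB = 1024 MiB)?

43

Audio total: 64 + 664 = 728 kbps = 0.728 Mbps.
Total bitrate: 6.228 Mbps.
Per item: 6.228 Mbps × 4080 s = 25,410 Mb = 3,176 MB.
Capacity: 128 GiB = 1,099,512 Mb; 43.27 items → 43 complete.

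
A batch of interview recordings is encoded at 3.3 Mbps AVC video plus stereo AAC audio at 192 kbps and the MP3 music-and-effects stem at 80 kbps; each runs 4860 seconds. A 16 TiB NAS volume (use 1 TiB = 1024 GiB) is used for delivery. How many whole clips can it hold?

8107

Audio total: 192 + 80 = 272 kbps = 0.272 Mbps.
Total bitrate: 3.572 Mbps.
Per item: 3.572 Mbps × 4860 s = 17,360 Mb = 2,170 MB.
Capacity: 16 TiB = 140,737,488 Mb; 8107.04 items → 8107 complete.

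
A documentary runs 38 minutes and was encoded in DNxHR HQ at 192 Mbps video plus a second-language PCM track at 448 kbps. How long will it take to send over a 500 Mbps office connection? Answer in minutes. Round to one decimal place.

38 min = 2280 s
Audio: 448 kbps = 0.448 Mbps.
Total bitrate: 192.448 Mbps.
File: 192.448 Mbps × 2280 s = 438781.4 Mb.
At 500 Mbps: 438781.4 / 500 = 877.6 s ≈ 14.6 minutes.

14.6 minutes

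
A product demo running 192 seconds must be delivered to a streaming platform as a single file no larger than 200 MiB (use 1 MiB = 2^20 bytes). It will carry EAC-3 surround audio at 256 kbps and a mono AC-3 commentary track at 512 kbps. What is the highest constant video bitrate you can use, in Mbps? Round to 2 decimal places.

Budget: 200 MiB = 1677.7 Mb.
Total bitrate budget: 1677.7 Mb / 192 s = 8.738 Mbps.
Audio total: 256 + 512 = 768 kbps = 0.768 Mbps.
Video: 8.738 − 0.768 = 7.970 Mbps.

7.97 Mbps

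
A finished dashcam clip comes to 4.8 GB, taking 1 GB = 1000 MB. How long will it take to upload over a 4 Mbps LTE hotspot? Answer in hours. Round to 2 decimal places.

2.67 hours

File: 4.8 GB = 38400.0 Mb.
At 4 Mbps: 38400.0 / 4 = 9600.0 s ≈ 2.67 hours.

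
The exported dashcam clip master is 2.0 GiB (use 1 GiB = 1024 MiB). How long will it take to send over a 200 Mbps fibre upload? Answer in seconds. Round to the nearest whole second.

86 seconds

File: 2.0 GiB = 17179.9 Mb.
At 200 Mbps: 17179.9 / 200 = 85.9 s ≈ 85.9 seconds.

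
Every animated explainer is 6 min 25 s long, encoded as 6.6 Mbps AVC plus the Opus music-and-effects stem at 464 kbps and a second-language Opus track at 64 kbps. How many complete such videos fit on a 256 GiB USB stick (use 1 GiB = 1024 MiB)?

6 min 25 s = 385 s
Audio total: 464 + 64 = 528 kbps = 0.528 Mbps.
Total bitrate: 7.128 Mbps.
Per item: 7.128 Mbps × 385 s = 2,744 Mb = 343.0 MB.
Capacity: 256 GiB = 2,199,023 Mb; 801.31 items → 801 complete.

801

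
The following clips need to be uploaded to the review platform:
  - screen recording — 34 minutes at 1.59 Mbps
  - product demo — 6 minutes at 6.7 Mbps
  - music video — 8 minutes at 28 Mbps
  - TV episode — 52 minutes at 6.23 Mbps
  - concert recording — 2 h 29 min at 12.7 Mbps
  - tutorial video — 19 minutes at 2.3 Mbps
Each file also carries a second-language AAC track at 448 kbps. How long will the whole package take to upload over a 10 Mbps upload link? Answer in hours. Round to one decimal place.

Audio: 448 kbps = 0.448 Mbps.
screen recording: 2.038 Mbps × 2040 s = 4157.5 Mb
product demo: 7.148 Mbps × 360 s = 2573.3 Mb
music video: 28.448 Mbps × 480 s = 13655.0 Mb
TV episode: 6.678 Mbps × 3120 s = 20835.4 Mb
concert recording: 13.148 Mbps × 8940 s = 117543.1 Mb
tutorial video: 2.748 Mbps × 1140 s = 3132.7 Mb
Total: 161897.0 Mb = 20237.1 MB.
At 10 Mbps: 161897.0 / 10 = 16190 s ≈ 4.5 hours.

4.5 hours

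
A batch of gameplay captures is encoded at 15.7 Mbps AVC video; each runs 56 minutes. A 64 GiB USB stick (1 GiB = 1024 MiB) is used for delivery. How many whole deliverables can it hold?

10

56 min = 3360 s
Per item: 15.700 Mbps × 3360 s = 52,752 Mb = 6,594 MB.
Capacity: 64 GiB = 549,756 Mb; 10.42 items → 10 complete.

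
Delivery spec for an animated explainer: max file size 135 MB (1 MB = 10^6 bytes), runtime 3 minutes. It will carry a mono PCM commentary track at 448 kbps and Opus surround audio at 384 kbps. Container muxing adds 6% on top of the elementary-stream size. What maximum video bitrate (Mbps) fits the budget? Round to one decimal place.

4.8 Mbps

Budget: 135 MB = 1080.0 Mb.
Stream payload after overhead: 1080.0 / 1.06 = 1018.9 Mb.
3 min = 180 s
Total bitrate budget: 1018.9 Mb / 180 s = 5.660 Mbps.
Audio total: 448 + 384 = 832 kbps = 0.832 Mbps.
Video: 5.660 − 0.832 = 4.828 Mbps.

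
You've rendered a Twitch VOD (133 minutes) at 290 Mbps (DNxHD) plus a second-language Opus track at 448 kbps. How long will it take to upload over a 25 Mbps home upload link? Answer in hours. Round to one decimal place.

25.8 hours

133 min = 7980 s
Audio: 448 kbps = 0.448 Mbps.
Total bitrate: 290.448 Mbps.
File: 290.448 Mbps × 7980 s = 2317775.0 Mb.
At 25 Mbps: 2317775.0 / 25 = 92711.0 s ≈ 25.8 hours.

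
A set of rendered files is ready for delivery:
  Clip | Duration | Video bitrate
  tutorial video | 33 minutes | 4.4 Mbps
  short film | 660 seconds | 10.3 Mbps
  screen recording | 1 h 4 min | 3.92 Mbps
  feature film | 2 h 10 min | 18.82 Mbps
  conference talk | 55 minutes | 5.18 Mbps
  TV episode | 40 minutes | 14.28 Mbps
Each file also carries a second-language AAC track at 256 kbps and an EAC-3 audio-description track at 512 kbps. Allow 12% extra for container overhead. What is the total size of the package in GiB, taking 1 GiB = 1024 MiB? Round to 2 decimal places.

31.82 GiB

Audio total: 256 + 512 = 768 kbps = 0.768 Mbps.
tutorial video: 5.168 Mbps × 1980 s × 1.12 = 11460.6 Mb
short film: 11.068 Mbps × 660 s × 1.12 = 8181.5 Mb
screen recording: 4.688 Mbps × 3840 s × 1.12 = 20162.2 Mb
feature film: 19.588 Mbps × 7800 s × 1.12 = 171120.8 Mb
conference talk: 5.948 Mbps × 3300 s × 1.12 = 21983.8 Mb
TV episode: 15.048 Mbps × 2400 s × 1.12 = 40449.0 Mb
Total: 273357.8 Mb = 34169.7 MB.
= 31.82 GiB.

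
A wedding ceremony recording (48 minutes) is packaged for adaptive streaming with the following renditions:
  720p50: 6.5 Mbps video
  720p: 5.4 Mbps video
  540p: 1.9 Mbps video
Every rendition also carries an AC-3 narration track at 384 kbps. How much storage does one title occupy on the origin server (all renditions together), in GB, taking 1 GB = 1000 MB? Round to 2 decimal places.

5.38 GB

48 min = 2880 s
Audio: 384 kbps = 0.384 Mbps.
Sum of rendition bitrates: (6.5+0.384) + (5.4+0.384) + (1.9+0.384) = 14.952 Mbps.
× 2880 s = 43,062 Mb = 5,383 MB = 5.383 GB.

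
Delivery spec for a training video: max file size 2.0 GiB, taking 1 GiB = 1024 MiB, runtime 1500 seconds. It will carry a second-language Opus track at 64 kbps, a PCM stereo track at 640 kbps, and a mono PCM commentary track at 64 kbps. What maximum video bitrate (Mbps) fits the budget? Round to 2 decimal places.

Budget: 2.0 GiB = 17179.9 Mb.
Total bitrate budget: 17179.9 Mb / 1500 s = 11.453 Mbps.
Audio total: 64 + 640 + 64 = 768 kbps = 0.768 Mbps.
Video: 11.453 − 0.768 = 10.685 Mbps.

10.69 Mbps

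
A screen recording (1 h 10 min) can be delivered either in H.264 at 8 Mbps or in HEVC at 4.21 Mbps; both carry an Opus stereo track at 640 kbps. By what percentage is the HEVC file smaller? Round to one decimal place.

43.9%

1 h 10 min = 70 min = 4200 s
Audio: 640 kbps = 0.640 Mbps.
H.264: 8.640 Mbps × 4200 s = 36288.0 Mb = 4.536 GB.
HEVC: 4.850 Mbps × 4200 s = 20370.0 Mb = 2.546 GB.
Reduction: (1 − 2.546/4.536) × 100 = 43.87%.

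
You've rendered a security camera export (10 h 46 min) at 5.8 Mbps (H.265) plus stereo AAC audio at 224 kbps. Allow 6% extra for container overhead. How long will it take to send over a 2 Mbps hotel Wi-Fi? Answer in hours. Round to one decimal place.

10 h 46 min = 646 min = 38760 s
Audio: 224 kbps = 0.224 Mbps.
Total bitrate: 6.024 Mbps.
File: 6.024 Mbps × 38760 s = 233490.2 Mb.
With 6% container overhead: ×1.06. → 247499.7 Mb.
At 2 Mbps: 247499.7 / 2 = 123749.8 s ≈ 34.4 hours.

34.4 hours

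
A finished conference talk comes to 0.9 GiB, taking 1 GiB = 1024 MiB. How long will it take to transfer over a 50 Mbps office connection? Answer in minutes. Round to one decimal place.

2.6 minutes

File: 0.9 GiB = 7730.9 Mb.
At 50 Mbps: 7730.9 / 50 = 154.6 s ≈ 2.58 minutes.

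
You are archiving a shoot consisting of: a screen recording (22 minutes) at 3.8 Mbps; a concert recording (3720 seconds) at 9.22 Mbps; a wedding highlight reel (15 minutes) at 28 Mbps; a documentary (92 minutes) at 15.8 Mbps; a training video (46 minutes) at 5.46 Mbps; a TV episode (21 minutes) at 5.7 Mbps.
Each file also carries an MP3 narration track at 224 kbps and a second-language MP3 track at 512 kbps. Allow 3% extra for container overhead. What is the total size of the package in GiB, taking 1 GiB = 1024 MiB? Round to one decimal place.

Audio total: 224 + 512 = 736 kbps = 0.736 Mbps.
screen recording: 4.536 Mbps × 1320 s × 1.03 = 6167.1 Mb
concert recording: 9.956 Mbps × 3720 s × 1.03 = 38147.4 Mb
wedding highlight reel: 28.736 Mbps × 900 s × 1.03 = 26638.3 Mb
documentary: 16.536 Mbps × 5520 s × 1.03 = 94017.1 Mb
training video: 6.196 Mbps × 2760 s × 1.03 = 17614.0 Mb
TV episode: 6.436 Mbps × 1260 s × 1.03 = 8352.6 Mb
Total: 190936.5 Mb = 23867.1 MB.
= 22.23 GiB.

22.2 GiB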